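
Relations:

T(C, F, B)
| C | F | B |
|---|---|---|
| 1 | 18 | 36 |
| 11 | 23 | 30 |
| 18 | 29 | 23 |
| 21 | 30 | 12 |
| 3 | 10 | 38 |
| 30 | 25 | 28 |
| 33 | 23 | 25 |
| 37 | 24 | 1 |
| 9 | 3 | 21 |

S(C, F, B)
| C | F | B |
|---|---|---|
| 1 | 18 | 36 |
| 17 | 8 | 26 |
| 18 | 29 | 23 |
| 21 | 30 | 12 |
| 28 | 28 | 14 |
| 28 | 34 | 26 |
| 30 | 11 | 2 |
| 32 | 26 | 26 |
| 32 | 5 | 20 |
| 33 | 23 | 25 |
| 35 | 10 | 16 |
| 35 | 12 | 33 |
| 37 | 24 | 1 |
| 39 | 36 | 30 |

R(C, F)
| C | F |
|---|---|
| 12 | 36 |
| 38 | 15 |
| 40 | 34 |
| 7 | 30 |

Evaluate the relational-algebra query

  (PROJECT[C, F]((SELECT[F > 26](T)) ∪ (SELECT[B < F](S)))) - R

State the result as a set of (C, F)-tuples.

Selection F > 26: {(18, 29, 23), (21, 30, 12)}
Selection B < F: {(18, 29, 23), (21, 30, 12), (28, 28, 14), (28, 34, 26), (30, 11, 2), (37, 24, 1), (39, 36, 30)}
Union: {(18, 29, 23), (21, 30, 12)} with {(18, 29, 23), (21, 30, 12), (28, 28, 14), (28, 34, 26), (30, 11, 2), (37, 24, 1), (39, 36, 30)} → {(18, 29, 23), (21, 30, 12), (28, 28, 14), (28, 34, 26), (30, 11, 2), (37, 24, 1), (39, 36, 30)}
π_{C, F} gives {(18, 29), (21, 30), (28, 28), (28, 34), (30, 11), (37, 24), (39, 36)}.
Difference: {(18, 29), (21, 30), (28, 28), (28, 34), (30, 11), (37, 24), (39, 36)} with {(12, 36), (38, 15), (40, 34), (7, 30)} → {(18, 29), (21, 30), (28, 28), (28, 34), (30, 11), (37, 24), (39, 36)}

{(18, 29), (21, 30), (28, 28), (28, 34), (30, 11), (37, 24), (39, 36)}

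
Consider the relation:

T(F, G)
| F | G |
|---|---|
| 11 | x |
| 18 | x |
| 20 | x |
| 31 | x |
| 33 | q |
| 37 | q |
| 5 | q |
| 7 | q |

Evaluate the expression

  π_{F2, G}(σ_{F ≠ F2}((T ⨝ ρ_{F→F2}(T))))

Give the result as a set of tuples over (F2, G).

ρ[F→F2]: schema becomes (F2, G); tuples unchanged.
Joining T and ρ_{F→F2}(T) on G yields {(11, x, 11), (11, x, 18), (11, x, 20), (11, x, 31), (18, x, 11), (18, x, 18), (18, x, 20), (18, x, 31), (20, x, 11), (20, x, 18), (20, x, 20), (20, x, 31), (31, x, 11), (31, x, 18), (31, x, 20), (31, x, 31), (33, q, 33), (33, q, 37), (33, q, 5), (33, q, 7), (37, q, 33), (37, q, 37), (37, q, 5), (37, q, 7), (5, q, 33), (5, q, 37), (5, q, 5), (5, q, 7), (7, q, 33), (7, q, 37), (7, q, 5), (7, q, 7)}.
Filtering on F ≠ F2 leaves {(11, x, 18), (11, x, 20), (11, x, 31), (18, x, 11), (18, x, 20), (18, x, 31), (20, x, 11), (20, x, 18), (20, x, 31), (31, x, 11), (31, x, 18), (31, x, 20), (33, q, 37), (33, q, 5), (33, q, 7), (37, q, 33), (37, q, 5), (37, q, 7), (5, q, 33), (5, q, 37), (5, q, 7), (7, q, 33), (7, q, 37), (7, q, 5)}.
Projecting to F2, G (16 duplicate(s) eliminated): {(11, x), (18, x), (20, x), (31, x), (33, q), (37, q), (5, q), (7, q)}

{(11, x), (18, x), (20, x), (31, x), (33, q), (37, q), (5, q), (7, q)}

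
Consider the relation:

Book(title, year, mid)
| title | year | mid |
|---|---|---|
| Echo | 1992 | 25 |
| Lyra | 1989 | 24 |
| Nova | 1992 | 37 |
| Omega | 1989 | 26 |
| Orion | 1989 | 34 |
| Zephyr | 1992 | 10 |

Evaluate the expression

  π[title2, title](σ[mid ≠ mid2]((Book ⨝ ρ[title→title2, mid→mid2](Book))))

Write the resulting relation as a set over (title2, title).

{(Echo, Nova), (Echo, Zephyr), (Lyra, Omega), (Lyra, Orion), (Nova, Echo), (Nova, Zephyr), (Omega, Lyra), (Omega, Orion), (Orion, Lyra), (Orion, Omega), (Zephyr, Echo), (Zephyr, Nova)}

ρ[title→title2, mid→mid2]: schema becomes (title2, year, mid2); tuples unchanged.
Book ⋈ ρ[title→title2, mid→mid2](Book) (natural join on year): {(Echo, 1992, 25, Echo, 25), (Echo, 1992, 25, Nova, 37), (Echo, 1992, 25, Zephyr, 10), (Lyra, 1989, 24, Lyra, 24), (Lyra, 1989, 24, Omega, 26), (Lyra, 1989, 24, Orion, 34), (Nova, 1992, 37, Echo, 25), (Nova, 1992, 37, Nova, 37), (Nova, 1992, 37, Zephyr, 10), (Omega, 1989, 26, Lyra, 24), (Omega, 1989, 26, Omega, 26), (Omega, 1989, 26, Orion, 34), (Orion, 1989, 34, Lyra, 24), (Orion, 1989, 34, Omega, 26), (Orion, 1989, 34, Orion, 34), (Zephyr, 1992, 10, Echo, 25), (Zephyr, 1992, 10, Nova, 37), (Zephyr, 1992, 10, Zephyr, 10)}
Selection mid ≠ mid2: {(Echo, 1992, 25, Nova, 37), (Echo, 1992, 25, Zephyr, 10), (Lyra, 1989, 24, Omega, 26), (Lyra, 1989, 24, Orion, 34), (Nova, 1992, 37, Echo, 25), (Nova, 1992, 37, Zephyr, 10), (Omega, 1989, 26, Lyra, 24), (Omega, 1989, 26, Orion, 34), (Orion, 1989, 34, Lyra, 24), (Orion, 1989, 34, Omega, 26), (Zephyr, 1992, 10, Echo, 25), (Zephyr, 1992, 10, Nova, 37)}
π_{title2, title} gives {(Echo, Nova), (Echo, Zephyr), (Lyra, Omega), (Lyra, Orion), (Nova, Echo), (Nova, Zephyr), (Omega, Lyra), (Omega, Orion), (Orion, Lyra), (Orion, Omega), (Zephyr, Echo), (Zephyr, Nova)}.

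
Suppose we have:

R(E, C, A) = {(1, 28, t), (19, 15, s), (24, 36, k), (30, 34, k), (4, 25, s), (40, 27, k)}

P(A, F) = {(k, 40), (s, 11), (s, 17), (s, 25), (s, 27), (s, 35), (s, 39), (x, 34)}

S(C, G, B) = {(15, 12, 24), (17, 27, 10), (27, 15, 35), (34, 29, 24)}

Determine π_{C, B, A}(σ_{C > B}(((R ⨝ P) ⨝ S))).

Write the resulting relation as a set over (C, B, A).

Joining R and P on A yields {(19, 15, s, 11), (19, 15, s, 17), (19, 15, s, 25), (19, 15, s, 27), (19, 15, s, 35), (19, 15, s, 39), (24, 36, k, 40), (30, 34, k, 40), (4, 25, s, 11), (4, 25, s, 17), (4, 25, s, 25), (4, 25, s, 27), (4, 25, s, 35), (4, 25, s, 39), (40, 27, k, 40)}.
Joining (R ⨝ P) and S on C yields {(19, 15, s, 11, 12, 24), (19, 15, s, 17, 12, 24), (19, 15, s, 25, 12, 24), (19, 15, s, 27, 12, 24), (19, 15, s, 35, 12, 24), (19, 15, s, 39, 12, 24), (30, 34, k, 40, 29, 24), (40, 27, k, 40, 15, 35)}.
Filtering on C > B leaves {(30, 34, k, 40, 29, 24)}.
Projecting to C, B, A: {(34, 24, k)}

{(34, 24, k)}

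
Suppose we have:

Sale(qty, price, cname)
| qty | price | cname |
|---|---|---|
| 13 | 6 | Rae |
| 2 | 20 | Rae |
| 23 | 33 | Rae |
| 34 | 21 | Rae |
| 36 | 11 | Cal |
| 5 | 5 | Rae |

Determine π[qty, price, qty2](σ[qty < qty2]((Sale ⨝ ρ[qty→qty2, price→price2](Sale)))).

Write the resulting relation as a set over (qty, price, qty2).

{(13, 6, 23), (13, 6, 34), (2, 20, 13), (2, 20, 23), (2, 20, 34), (2, 20, 5), (23, 33, 34), (5, 5, 13), (5, 5, 23), (5, 5, 34)}

ρ[qty→qty2, price→price2]: schema becomes (qty2, price2, cname); tuples unchanged.
Joining Sale and ρ[qty→qty2, price→price2](Sale) on cname yields {(13, 6, Rae, 13, 6), (13, 6, Rae, 2, 20), (13, 6, Rae, 23, 33), (13, 6, Rae, 34, 21), (13, 6, Rae, 5, 5), (2, 20, Rae, 13, 6), (2, 20, Rae, 2, 20), (2, 20, Rae, 23, 33), (2, 20, Rae, 34, 21), (2, 20, Rae, 5, 5), (23, 33, Rae, 13, 6), (23, 33, Rae, 2, 20), (23, 33, Rae, 23, 33), (23, 33, Rae, 34, 21), (23, 33, Rae, 5, 5), (34, 21, Rae, 13, 6), (34, 21, Rae, 2, 20), (34, 21, Rae, 23, 33), (34, 21, Rae, 34, 21), (34, 21, Rae, 5, 5), (36, 11, Cal, 36, 11), (5, 5, Rae, 13, 6), (5, 5, Rae, 2, 20), (5, 5, Rae, 23, 33), (5, 5, Rae, 34, 21), (5, 5, Rae, 5, 5)}.
σ[qty < qty2]: keep tuples satisfying qty < qty2 → {(13, 6, Rae, 23, 33), (13, 6, Rae, 34, 21), (2, 20, Rae, 13, 6), (2, 20, Rae, 23, 33), (2, 20, Rae, 34, 21), (2, 20, Rae, 5, 5), (23, 33, Rae, 34, 21), (5, 5, Rae, 13, 6), (5, 5, Rae, 23, 33), (5, 5, Rae, 34, 21)}
π[qty, price, qty2]: project onto (qty, price, qty2) → {(13, 6, 23), (13, 6, 34), (2, 20, 13), (2, 20, 23), (2, 20, 34), (2, 20, 5), (23, 33, 34), (5, 5, 13), (5, 5, 23), (5, 5, 34)}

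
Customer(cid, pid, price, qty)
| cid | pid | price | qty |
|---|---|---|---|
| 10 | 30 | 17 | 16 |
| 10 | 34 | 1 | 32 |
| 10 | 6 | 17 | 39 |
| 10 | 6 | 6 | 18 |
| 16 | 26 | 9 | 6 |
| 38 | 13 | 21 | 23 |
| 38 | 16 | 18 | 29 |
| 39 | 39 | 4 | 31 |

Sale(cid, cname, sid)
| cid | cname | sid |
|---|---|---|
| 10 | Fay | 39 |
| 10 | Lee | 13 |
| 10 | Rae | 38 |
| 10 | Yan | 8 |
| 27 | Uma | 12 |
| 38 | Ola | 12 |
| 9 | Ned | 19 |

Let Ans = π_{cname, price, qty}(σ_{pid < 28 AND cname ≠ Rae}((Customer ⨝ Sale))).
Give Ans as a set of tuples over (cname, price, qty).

{(Fay, 17, 39), (Fay, 6, 18), (Lee, 17, 39), (Lee, 6, 18), (Ola, 18, 29), (Ola, 21, 23), (Yan, 17, 39), (Yan, 6, 18)}

Customer ⋈ Sale (natural join on cid): {(10, 30, 17, 16, Fay, 39), (10, 30, 17, 16, Lee, 13), (10, 30, 17, 16, Rae, 38), (10, 30, 17, 16, Yan, 8), (10, 34, 1, 32, Fay, 39), (10, 34, 1, 32, Lee, 13), (10, 34, 1, 32, Rae, 38), (10, 34, 1, 32, Yan, 8), (10, 6, 17, 39, Fay, 39), (10, 6, 17, 39, Lee, 13), (10, 6, 17, 39, Rae, 38), (10, 6, 17, 39, Yan, 8), (10, 6, 6, 18, Fay, 39), (10, 6, 6, 18, Lee, 13), (10, 6, 6, 18, Rae, 38), (10, 6, 6, 18, Yan, 8), (38, 13, 21, 23, Ola, 12), (38, 16, 18, 29, Ola, 12)}
Apply σ_{pid < 28 AND cname ≠ Rae}; surviving tuples: {(10, 6, 17, 39, Fay, 39), (10, 6, 17, 39, Lee, 13), (10, 6, 17, 39, Yan, 8), (10, 6, 6, 18, Fay, 39), (10, 6, 6, 18, Lee, 13), (10, 6, 6, 18, Yan, 8), (38, 13, 21, 23, Ola, 12), (38, 16, 18, 29, Ola, 12)}
Keep only column(s) cname, price, qty: {(Fay, 17, 39), (Fay, 6, 18), (Lee, 17, 39), (Lee, 6, 18), (Ola, 18, 29), (Ola, 21, 23), (Yan, 17, 39), (Yan, 6, 18)}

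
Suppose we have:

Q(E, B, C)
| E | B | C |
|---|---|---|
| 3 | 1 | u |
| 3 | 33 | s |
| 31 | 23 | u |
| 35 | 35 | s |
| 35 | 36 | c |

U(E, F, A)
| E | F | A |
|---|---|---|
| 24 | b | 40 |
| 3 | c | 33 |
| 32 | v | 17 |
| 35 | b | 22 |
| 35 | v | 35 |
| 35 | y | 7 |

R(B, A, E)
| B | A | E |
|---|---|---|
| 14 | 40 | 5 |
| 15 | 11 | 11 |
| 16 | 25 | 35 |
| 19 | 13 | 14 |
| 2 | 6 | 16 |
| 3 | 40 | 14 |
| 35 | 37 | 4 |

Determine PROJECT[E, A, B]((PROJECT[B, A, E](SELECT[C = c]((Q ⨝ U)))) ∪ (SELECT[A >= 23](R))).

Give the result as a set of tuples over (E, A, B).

{(14, 40, 3), (35, 22, 36), (35, 25, 16), (35, 35, 36), (35, 7, 36), (4, 37, 35), (5, 40, 14)}

Natural join on E: {(3, 1, u, c, 33), (3, 33, s, c, 33), (35, 35, s, b, 22), (35, 35, s, v, 35), (35, 35, s, y, 7), (35, 36, c, b, 22), (35, 36, c, v, 35), (35, 36, c, y, 7)}
σ[C = c]: keep tuples satisfying C = c → {(35, 36, c, b, 22), (35, 36, c, v, 35), (35, 36, c, y, 7)}
Keep only column(s) B, A, E: {(36, 22, 35), (36, 35, 35), (36, 7, 35)}
σ[A >= 23]: keep tuples satisfying A >= 23 → {(14, 40, 5), (16, 25, 35), (3, 40, 14), (35, 37, 4)}
Taking the union: {(14, 40, 5), (16, 25, 35), (3, 40, 14), (35, 37, 4), (36, 22, 35), (36, 35, 35), (36, 7, 35)}
Keep only column(s) E, A, B: {(14, 40, 3), (35, 22, 36), (35, 25, 16), (35, 35, 36), (35, 7, 36), (4, 37, 35), (5, 40, 14)}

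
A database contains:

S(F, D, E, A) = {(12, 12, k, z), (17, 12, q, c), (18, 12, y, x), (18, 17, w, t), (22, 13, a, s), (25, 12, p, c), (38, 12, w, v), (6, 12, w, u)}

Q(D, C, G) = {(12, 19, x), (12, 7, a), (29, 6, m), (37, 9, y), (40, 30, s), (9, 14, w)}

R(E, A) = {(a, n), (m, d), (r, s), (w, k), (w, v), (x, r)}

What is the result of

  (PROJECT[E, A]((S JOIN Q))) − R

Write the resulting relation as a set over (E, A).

Joining S and Q on D yields {(12, 12, k, z, 19, x), (12, 12, k, z, 7, a), (17, 12, q, c, 19, x), (17, 12, q, c, 7, a), (18, 12, y, x, 19, x), (18, 12, y, x, 7, a), (25, 12, p, c, 19, x), (25, 12, p, c, 7, a), (38, 12, w, v, 19, x), (38, 12, w, v, 7, a), (6, 12, w, u, 19, x), (6, 12, w, u, 7, a)}.
Projecting to E, A (6 duplicate(s) eliminated): {(k, z), (p, c), (q, c), (w, u), (w, v), (y, x)}
Difference: {(k, z), (p, c), (q, c), (w, u), (w, v), (y, x)} with {(a, n), (m, d), (r, s), (w, k), (w, v), (x, r)} → {(k, z), (p, c), (q, c), (w, u), (y, x)}

{(k, z), (p, c), (q, c), (w, u), (y, x)}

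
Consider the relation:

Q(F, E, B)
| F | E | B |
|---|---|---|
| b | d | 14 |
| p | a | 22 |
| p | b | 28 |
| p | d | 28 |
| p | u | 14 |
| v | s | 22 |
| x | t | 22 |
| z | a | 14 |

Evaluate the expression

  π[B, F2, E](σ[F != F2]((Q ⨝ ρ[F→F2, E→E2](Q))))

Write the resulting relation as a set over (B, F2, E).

ρ[F→F2, E→E2]: schema becomes (F2, E2, B); tuples unchanged.
Natural join on B: {(b, d, 14, b, d), (b, d, 14, p, u), (b, d, 14, z, a), (p, a, 22, p, a), (p, a, 22, v, s), (p, a, 22, x, t), (p, b, 28, p, b), (p, b, 28, p, d), (p, d, 28, p, b), (p, d, 28, p, d), (p, u, 14, b, d), (p, u, 14, p, u), (p, u, 14, z, a), (v, s, 22, p, a), (v, s, 22, v, s), (v, s, 22, x, t), (x, t, 22, p, a), (x, t, 22, v, s), (x, t, 22, x, t), (z, a, 14, b, d), (z, a, 14, p, u), (z, a, 14, z, a)}
σ[F != F2]: keep tuples satisfying F != F2 → {(b, d, 14, p, u), (b, d, 14, z, a), (p, a, 22, v, s), (p, a, 22, x, t), (p, u, 14, b, d), (p, u, 14, z, a), (v, s, 22, p, a), (v, s, 22, x, t), (x, t, 22, p, a), (x, t, 22, v, s), (z, a, 14, b, d), (z, a, 14, p, u)}
Projecting to B, F2, E: {(14, b, a), (14, b, u), (14, p, a), (14, p, d), (14, z, d), (14, z, u), (22, p, s), (22, p, t), (22, v, a), (22, v, t), (22, x, a), (22, x, s)}

{(14, b, a), (14, b, u), (14, p, a), (14, p, d), (14, z, d), (14, z, u), (22, p, s), (22, p, t), (22, v, a), (22, v, t), (22, x, a), (22, x, s)}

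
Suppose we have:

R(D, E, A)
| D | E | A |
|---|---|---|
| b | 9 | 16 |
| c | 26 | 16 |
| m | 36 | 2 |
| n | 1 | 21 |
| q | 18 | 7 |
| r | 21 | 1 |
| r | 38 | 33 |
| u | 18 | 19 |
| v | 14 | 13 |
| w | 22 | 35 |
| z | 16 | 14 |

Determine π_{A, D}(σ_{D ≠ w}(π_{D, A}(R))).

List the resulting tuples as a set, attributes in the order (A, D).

π[D, A]: project onto (D, A) → {(b, 16), (c, 16), (m, 2), (n, 21), (q, 7), (r, 1), (r, 33), (u, 19), (v, 13), (w, 35), (z, 14)}
Apply σ_{D ≠ w}; surviving tuples: {(b, 16), (c, 16), (m, 2), (n, 21), (q, 7), (r, 1), (r, 33), (u, 19), (v, 13), (z, 14)}
π[A, D]: project onto (A, D) → {(1, r), (13, v), (14, z), (16, b), (16, c), (19, u), (2, m), (21, n), (33, r), (7, q)}

{(1, r), (13, v), (14, z), (16, b), (16, c), (19, u), (2, m), (21, n), (33, r), (7, q)}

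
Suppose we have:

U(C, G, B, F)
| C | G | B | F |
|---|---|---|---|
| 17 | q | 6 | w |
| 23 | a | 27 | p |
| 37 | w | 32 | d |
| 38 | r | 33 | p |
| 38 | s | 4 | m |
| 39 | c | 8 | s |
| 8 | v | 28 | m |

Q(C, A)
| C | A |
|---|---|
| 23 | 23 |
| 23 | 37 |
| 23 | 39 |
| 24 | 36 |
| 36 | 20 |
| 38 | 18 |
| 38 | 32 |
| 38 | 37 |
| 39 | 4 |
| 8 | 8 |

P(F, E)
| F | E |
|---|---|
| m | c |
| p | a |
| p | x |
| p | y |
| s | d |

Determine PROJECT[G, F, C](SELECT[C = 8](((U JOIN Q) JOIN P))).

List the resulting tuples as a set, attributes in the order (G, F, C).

{(v, m, 8)}

Natural join on C: {(23, a, 27, p, 23), (23, a, 27, p, 37), (23, a, 27, p, 39), (38, r, 33, p, 18), (38, r, 33, p, 32), (38, r, 33, p, 37), (38, s, 4, m, 18), (38, s, 4, m, 32), (38, s, 4, m, 37), (39, c, 8, s, 4), (8, v, 28, m, 8)}
Natural join on F: {(23, a, 27, p, 23, a), (23, a, 27, p, 23, x), (23, a, 27, p, 23, y), (23, a, 27, p, 37, a), (23, a, 27, p, 37, x), (23, a, 27, p, 37, y), (23, a, 27, p, 39, a), (23, a, 27, p, 39, x), (23, a, 27, p, 39, y), (38, r, 33, p, 18, a), (38, r, 33, p, 18, x), (38, r, 33, p, 18, y), (38, r, 33, p, 32, a), (38, r, 33, p, 32, x), (38, r, 33, p, 32, y), (38, r, 33, p, 37, a), (38, r, 33, p, 37, x), (38, r, 33, p, 37, y), (38, s, 4, m, 18, c), (38, s, 4, m, 32, c), (38, s, 4, m, 37, c), (39, c, 8, s, 4, d), (8, v, 28, m, 8, c)}
Filtering on C = 8 leaves {(8, v, 28, m, 8, c)}.
Keep only column(s) G, F, C: {(v, m, 8)}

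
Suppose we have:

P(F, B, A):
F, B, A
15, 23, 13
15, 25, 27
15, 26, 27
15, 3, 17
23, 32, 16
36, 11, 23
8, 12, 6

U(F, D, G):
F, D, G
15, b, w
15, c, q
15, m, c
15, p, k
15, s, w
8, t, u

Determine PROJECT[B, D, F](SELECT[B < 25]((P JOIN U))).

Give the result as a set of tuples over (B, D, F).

{(12, t, 8), (23, b, 15), (23, c, 15), (23, m, 15), (23, p, 15), (23, s, 15), (3, b, 15), (3, c, 15), (3, m, 15), (3, p, 15), (3, s, 15)}

P ⋈ U (natural join on F): {(15, 23, 13, b, w), (15, 23, 13, c, q), (15, 23, 13, m, c), (15, 23, 13, p, k), (15, 23, 13, s, w), (15, 25, 27, b, w), (15, 25, 27, c, q), (15, 25, 27, m, c), (15, 25, 27, p, k), (15, 25, 27, s, w), (15, 26, 27, b, w), (15, 26, 27, c, q), (15, 26, 27, m, c), (15, 26, 27, p, k), (15, 26, 27, s, w), (15, 3, 17, b, w), (15, 3, 17, c, q), (15, 3, 17, m, c), (15, 3, 17, p, k), (15, 3, 17, s, w), (8, 12, 6, t, u)}
Filtering on B < 25 leaves {(15, 23, 13, b, w), (15, 23, 13, c, q), (15, 23, 13, m, c), (15, 23, 13, p, k), (15, 23, 13, s, w), (15, 3, 17, b, w), (15, 3, 17, c, q), (15, 3, 17, m, c), (15, 3, 17, p, k), (15, 3, 17, s, w), (8, 12, 6, t, u)}.
Projecting to B, D, F: {(12, t, 8), (23, b, 15), (23, c, 15), (23, m, 15), (23, p, 15), (23, s, 15), (3, b, 15), (3, c, 15), (3, m, 15), (3, p, 15), (3, s, 15)}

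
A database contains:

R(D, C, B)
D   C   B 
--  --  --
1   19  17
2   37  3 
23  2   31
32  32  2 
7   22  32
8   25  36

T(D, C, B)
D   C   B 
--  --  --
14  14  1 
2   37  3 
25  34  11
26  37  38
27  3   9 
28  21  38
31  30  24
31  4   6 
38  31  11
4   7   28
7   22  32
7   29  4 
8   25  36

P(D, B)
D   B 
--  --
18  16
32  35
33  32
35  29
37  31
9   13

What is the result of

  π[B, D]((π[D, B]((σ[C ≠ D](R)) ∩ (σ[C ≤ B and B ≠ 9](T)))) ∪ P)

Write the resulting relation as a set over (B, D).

Selection C ≠ D: {(1, 19, 17), (2, 37, 3), (23, 2, 31), (7, 22, 32), (8, 25, 36)}
Selection C ≤ B and B ≠ 9: {(26, 37, 38), (28, 21, 38), (31, 4, 6), (4, 7, 28), (7, 22, 32), (8, 25, 36)}
Intersection: {(1, 19, 17), (2, 37, 3), (23, 2, 31), (7, 22, 32), (8, 25, 36)} with {(26, 37, 38), (28, 21, 38), (31, 4, 6), (4, 7, 28), (7, 22, 32), (8, 25, 36)} → {(7, 22, 32), (8, 25, 36)}
Keep only column(s) D, B: {(7, 32), (8, 36)}
Union: {(7, 32), (8, 36)} with {(18, 16), (32, 35), (33, 32), (35, 29), (37, 31), (9, 13)} → {(18, 16), (32, 35), (33, 32), (35, 29), (37, 31), (7, 32), (8, 36), (9, 13)}
Keep only column(s) B, D: {(13, 9), (16, 18), (29, 35), (31, 37), (32, 33), (32, 7), (35, 32), (36, 8)}

{(13, 9), (16, 18), (29, 35), (31, 37), (32, 33), (32, 7), (35, 32), (36, 8)}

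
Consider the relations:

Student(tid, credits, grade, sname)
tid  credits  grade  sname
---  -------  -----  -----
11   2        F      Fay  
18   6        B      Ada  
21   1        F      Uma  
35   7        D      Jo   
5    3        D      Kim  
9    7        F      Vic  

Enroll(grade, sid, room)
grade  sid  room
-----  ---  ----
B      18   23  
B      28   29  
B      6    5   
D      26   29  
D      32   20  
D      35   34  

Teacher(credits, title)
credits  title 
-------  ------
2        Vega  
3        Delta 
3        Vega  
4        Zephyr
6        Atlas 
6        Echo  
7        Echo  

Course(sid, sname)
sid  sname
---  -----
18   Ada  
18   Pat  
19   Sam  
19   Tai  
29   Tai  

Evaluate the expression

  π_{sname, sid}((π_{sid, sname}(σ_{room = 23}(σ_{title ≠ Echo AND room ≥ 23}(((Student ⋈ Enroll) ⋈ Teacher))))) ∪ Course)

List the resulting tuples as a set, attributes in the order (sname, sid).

{(Ada, 18), (Pat, 18), (Sam, 19), (Tai, 19), (Tai, 29)}

Student ⋈ Enroll (natural join on grade): {(18, 6, B, Ada, 18, 23), (18, 6, B, Ada, 28, 29), (18, 6, B, Ada, 6, 5), (35, 7, D, Jo, 26, 29), (35, 7, D, Jo, 32, 20), (35, 7, D, Jo, 35, 34), (5, 3, D, Kim, 26, 29), (5, 3, D, Kim, 32, 20), (5, 3, D, Kim, 35, 34)}
(Student ⋈ Enroll) ⋈ Teacher (natural join on credits): {(18, 6, B, Ada, 18, 23, Atlas), (18, 6, B, Ada, 18, 23, Echo), (18, 6, B, Ada, 28, 29, Atlas), (18, 6, B, Ada, 28, 29, Echo), (18, 6, B, Ada, 6, 5, Atlas), (18, 6, B, Ada, 6, 5, Echo), (35, 7, D, Jo, 26, 29, Echo), (35, 7, D, Jo, 32, 20, Echo), (35, 7, D, Jo, 35, 34, Echo), (5, 3, D, Kim, 26, 29, Delta), (5, 3, D, Kim, 26, 29, Vega), (5, 3, D, Kim, 32, 20, Delta), (5, 3, D, Kim, 32, 20, Vega), (5, 3, D, Kim, 35, 34, Delta), (5, 3, D, Kim, 35, 34, Vega)}
Apply σ_{title ≠ Echo AND room ≥ 23}; surviving tuples: {(18, 6, B, Ada, 18, 23, Atlas), (18, 6, B, Ada, 28, 29, Atlas), (5, 3, D, Kim, 26, 29, Delta), (5, 3, D, Kim, 26, 29, Vega), (5, 3, D, Kim, 35, 34, Delta), (5, 3, D, Kim, 35, 34, Vega)}
Apply σ_{room = 23}; surviving tuples: {(18, 6, B, Ada, 18, 23, Atlas)}
Keep only column(s) sid, sname: {(18, Ada)}
Set union of the two operands is {(18, Ada), (18, Pat), (19, Sam), (19, Tai), (29, Tai)}.
Keep only column(s) sname, sid: {(Ada, 18), (Pat, 18), (Sam, 19), (Tai, 19), (Tai, 29)}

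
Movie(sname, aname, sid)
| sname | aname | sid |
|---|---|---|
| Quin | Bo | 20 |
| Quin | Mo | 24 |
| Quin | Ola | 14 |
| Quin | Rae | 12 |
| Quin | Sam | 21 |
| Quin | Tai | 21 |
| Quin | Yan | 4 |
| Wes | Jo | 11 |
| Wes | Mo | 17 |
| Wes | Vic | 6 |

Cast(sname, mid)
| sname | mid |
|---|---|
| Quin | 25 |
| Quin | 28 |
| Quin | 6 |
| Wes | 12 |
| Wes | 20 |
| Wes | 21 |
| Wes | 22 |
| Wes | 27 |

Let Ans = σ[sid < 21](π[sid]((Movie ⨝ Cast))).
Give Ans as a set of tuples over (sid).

{11, 12, 14, 17, 20, 4, 6}

Movie ⋈ Cast (natural join on sname): {(Quin, Bo, 20, 25), (Quin, Bo, 20, 28), (Quin, Bo, 20, 6), (Quin, Mo, 24, 25), (Quin, Mo, 24, 28), (Quin, Mo, 24, 6), (Quin, Ola, 14, 25), (Quin, Ola, 14, 28), (Quin, Ola, 14, 6), (Quin, Rae, 12, 25), (Quin, Rae, 12, 28), (Quin, Rae, 12, 6), (Quin, Sam, 21, 25), (Quin, Sam, 21, 28), (Quin, Sam, 21, 6), (Quin, Tai, 21, 25), (Quin, Tai, 21, 28), (Quin, Tai, 21, 6), (Quin, Yan, 4, 25), (Quin, Yan, 4, 28), (Quin, Yan, 4, 6), (Wes, Jo, 11, 12), (Wes, Jo, 11, 20), (Wes, Jo, 11, 21), (Wes, Jo, 11, 22), (Wes, Jo, 11, 27), (Wes, Mo, 17, 12), (Wes, Mo, 17, 20), (Wes, Mo, 17, 21), (Wes, Mo, 17, 22), (Wes, Mo, 17, 27), (Wes, Vic, 6, 12), (Wes, Vic, 6, 20), (Wes, Vic, 6, 21), (Wes, Vic, 6, 22), (Wes, Vic, 6, 27)}
π_{sid} gives {11, 12, 14, 17, 20, 21, 24, 4, 6} (27 duplicate(s) eliminated).
σ[sid < 21]: keep tuples satisfying sid < 21 → {11, 12, 14, 17, 20, 4, 6}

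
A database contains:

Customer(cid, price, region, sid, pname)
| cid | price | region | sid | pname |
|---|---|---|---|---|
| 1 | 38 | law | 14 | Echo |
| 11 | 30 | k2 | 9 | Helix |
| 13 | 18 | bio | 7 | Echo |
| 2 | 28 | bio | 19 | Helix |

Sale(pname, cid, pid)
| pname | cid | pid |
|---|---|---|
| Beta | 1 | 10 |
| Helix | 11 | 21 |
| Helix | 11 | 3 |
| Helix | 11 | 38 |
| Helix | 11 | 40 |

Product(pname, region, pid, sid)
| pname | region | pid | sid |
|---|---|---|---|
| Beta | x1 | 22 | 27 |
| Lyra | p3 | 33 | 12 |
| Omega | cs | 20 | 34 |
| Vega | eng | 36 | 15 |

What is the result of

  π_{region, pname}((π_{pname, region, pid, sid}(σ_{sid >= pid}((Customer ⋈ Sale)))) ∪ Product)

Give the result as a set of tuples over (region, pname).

Natural join on cid, pname: {(11, 30, k2, 9, Helix, 21), (11, 30, k2, 9, Helix, 3), (11, 30, k2, 9, Helix, 38), (11, 30, k2, 9, Helix, 40)}
σ[sid >= pid]: keep tuples satisfying sid >= pid → {(11, 30, k2, 9, Helix, 3)}
Projecting to pname, region, pid, sid: {(Helix, k2, 3, 9)}
Union: {(Helix, k2, 3, 9)} with {(Beta, x1, 22, 27), (Lyra, p3, 33, 12), (Omega, cs, 20, 34), (Vega, eng, 36, 15)} → {(Beta, x1, 22, 27), (Helix, k2, 3, 9), (Lyra, p3, 33, 12), (Omega, cs, 20, 34), (Vega, eng, 36, 15)}
Projecting to region, pname: {(cs, Omega), (eng, Vega), (k2, Helix), (p3, Lyra), (x1, Beta)}

{(cs, Omega), (eng, Vega), (k2, Helix), (p3, Lyra), (x1, Beta)}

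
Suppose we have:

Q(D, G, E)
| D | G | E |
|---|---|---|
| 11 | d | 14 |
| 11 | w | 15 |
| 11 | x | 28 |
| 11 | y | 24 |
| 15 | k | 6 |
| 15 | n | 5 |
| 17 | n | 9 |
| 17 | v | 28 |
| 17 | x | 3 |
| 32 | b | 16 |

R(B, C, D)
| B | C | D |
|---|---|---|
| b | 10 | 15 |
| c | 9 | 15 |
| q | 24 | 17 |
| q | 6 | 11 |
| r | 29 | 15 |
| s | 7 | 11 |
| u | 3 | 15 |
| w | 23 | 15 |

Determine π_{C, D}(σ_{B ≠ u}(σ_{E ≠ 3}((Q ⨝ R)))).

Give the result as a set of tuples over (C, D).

{(10, 15), (23, 15), (24, 17), (29, 15), (6, 11), (7, 11), (9, 15)}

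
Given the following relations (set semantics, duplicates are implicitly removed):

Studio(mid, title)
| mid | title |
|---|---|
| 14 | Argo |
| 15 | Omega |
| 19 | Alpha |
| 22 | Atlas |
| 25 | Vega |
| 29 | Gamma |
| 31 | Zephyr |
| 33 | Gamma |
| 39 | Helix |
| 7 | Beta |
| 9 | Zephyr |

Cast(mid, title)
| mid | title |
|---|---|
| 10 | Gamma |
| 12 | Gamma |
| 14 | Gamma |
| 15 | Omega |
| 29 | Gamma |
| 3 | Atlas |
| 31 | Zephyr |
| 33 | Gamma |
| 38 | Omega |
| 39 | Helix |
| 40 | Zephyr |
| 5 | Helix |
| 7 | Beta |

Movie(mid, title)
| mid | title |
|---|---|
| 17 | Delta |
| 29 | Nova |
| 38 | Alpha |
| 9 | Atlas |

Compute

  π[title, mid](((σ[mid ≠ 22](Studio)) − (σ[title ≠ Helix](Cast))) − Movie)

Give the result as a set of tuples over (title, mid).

Filtering on mid ≠ 22 leaves {(14, Argo), (15, Omega), (19, Alpha), (25, Vega), (29, Gamma), (31, Zephyr), (33, Gamma), (39, Helix), (7, Beta), (9, Zephyr)}.
Filtering on title ≠ Helix leaves {(10, Gamma), (12, Gamma), (14, Gamma), (15, Omega), (29, Gamma), (3, Atlas), (31, Zephyr), (33, Gamma), (38, Omega), (40, Zephyr), (7, Beta)}.
Difference: {(14, Argo), (15, Omega), (19, Alpha), (25, Vega), (29, Gamma), (31, Zephyr), (33, Gamma), (39, Helix), (7, Beta), (9, Zephyr)} with {(10, Gamma), (12, Gamma), (14, Gamma), (15, Omega), (29, Gamma), (3, Atlas), (31, Zephyr), (33, Gamma), (38, Omega), (40, Zephyr), (7, Beta)} → {(14, Argo), (19, Alpha), (25, Vega), (39, Helix), (9, Zephyr)}
Difference: {(14, Argo), (19, Alpha), (25, Vega), (39, Helix), (9, Zephyr)} with {(17, Delta), (29, Nova), (38, Alpha), (9, Atlas)} → {(14, Argo), (19, Alpha), (25, Vega), (39, Helix), (9, Zephyr)}
Projecting to title, mid: {(Alpha, 19), (Argo, 14), (Helix, 39), (Vega, 25), (Zephyr, 9)}

{(Alpha, 19), (Argo, 14), (Helix, 39), (Vega, 25), (Zephyr, 9)}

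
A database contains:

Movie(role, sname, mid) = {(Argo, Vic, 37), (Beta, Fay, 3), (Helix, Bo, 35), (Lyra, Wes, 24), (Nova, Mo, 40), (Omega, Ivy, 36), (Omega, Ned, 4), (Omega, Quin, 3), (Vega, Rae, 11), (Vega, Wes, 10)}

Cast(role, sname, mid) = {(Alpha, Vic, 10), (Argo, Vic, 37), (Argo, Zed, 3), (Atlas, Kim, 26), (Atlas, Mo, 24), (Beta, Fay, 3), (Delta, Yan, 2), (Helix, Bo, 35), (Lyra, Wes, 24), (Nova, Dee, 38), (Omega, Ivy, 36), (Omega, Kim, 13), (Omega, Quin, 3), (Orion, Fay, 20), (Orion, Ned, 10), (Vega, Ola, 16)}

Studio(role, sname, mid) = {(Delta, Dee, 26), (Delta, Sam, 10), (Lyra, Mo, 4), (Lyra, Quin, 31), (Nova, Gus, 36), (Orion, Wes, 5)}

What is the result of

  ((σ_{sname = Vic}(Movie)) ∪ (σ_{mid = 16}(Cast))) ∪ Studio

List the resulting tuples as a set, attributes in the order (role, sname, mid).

{(Argo, Vic, 37), (Delta, Dee, 26), (Delta, Sam, 10), (Lyra, Mo, 4), (Lyra, Quin, 31), (Nova, Gus, 36), (Orion, Wes, 5), (Vega, Ola, 16)}

σ[sname = Vic]: keep tuples satisfying sname = Vic → {(Argo, Vic, 37)}
σ[mid = 16]: keep tuples satisfying mid = 16 → {(Vega, Ola, 16)}
Set union of the two operands is {(Argo, Vic, 37), (Vega, Ola, 16)}.
Set union of the two operands is {(Argo, Vic, 37), (Delta, Dee, 26), (Delta, Sam, 10), (Lyra, Mo, 4), (Lyra, Quin, 31), (Nova, Gus, 36), (Orion, Wes, 5), (Vega, Ola, 16)}.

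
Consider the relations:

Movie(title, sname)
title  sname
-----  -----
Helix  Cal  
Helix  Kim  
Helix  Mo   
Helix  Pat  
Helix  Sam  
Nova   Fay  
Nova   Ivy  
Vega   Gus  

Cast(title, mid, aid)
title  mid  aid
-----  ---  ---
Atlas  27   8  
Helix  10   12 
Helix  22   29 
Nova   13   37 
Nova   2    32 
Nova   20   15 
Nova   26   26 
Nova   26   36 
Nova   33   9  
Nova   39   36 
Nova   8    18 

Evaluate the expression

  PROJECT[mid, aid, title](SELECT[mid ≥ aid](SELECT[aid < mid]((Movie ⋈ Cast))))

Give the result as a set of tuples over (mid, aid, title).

Joining Movie and Cast on title yields {(Helix, Cal, 10, 12), (Helix, Cal, 22, 29), (Helix, Kim, 10, 12), (Helix, Kim, 22, 29), (Helix, Mo, 10, 12), (Helix, Mo, 22, 29), (Helix, Pat, 10, 12), (Helix, Pat, 22, 29), (Helix, Sam, 10, 12), (Helix, Sam, 22, 29), (Nova, Fay, 13, 37), (Nova, Fay, 2, 32), (Nova, Fay, 20, 15), (Nova, Fay, 26, 26), (Nova, Fay, 26, 36), (Nova, Fay, 33, 9), (Nova, Fay, 39, 36), (Nova, Fay, 8, 18), (Nova, Ivy, 13, 37), (Nova, Ivy, 2, 32), (Nova, Ivy, 20, 15), (Nova, Ivy, 26, 26), (Nova, Ivy, 26, 36), (Nova, Ivy, 33, 9), (Nova, Ivy, 39, 36), (Nova, Ivy, 8, 18)}.
Selection aid < mid: {(Nova, Fay, 20, 15), (Nova, Fay, 33, 9), (Nova, Fay, 39, 36), (Nova, Ivy, 20, 15), (Nova, Ivy, 33, 9), (Nova, Ivy, 39, 36)}
Selection mid ≥ aid: {(Nova, Fay, 20, 15), (Nova, Fay, 33, 9), (Nova, Fay, 39, 36), (Nova, Ivy, 20, 15), (Nova, Ivy, 33, 9), (Nova, Ivy, 39, 36)}
Projecting to mid, aid, title (3 duplicate(s) eliminated): {(20, 15, Nova), (33, 9, Nova), (39, 36, Nova)}

{(20, 15, Nova), (33, 9, Nova), (39, 36, Nova)}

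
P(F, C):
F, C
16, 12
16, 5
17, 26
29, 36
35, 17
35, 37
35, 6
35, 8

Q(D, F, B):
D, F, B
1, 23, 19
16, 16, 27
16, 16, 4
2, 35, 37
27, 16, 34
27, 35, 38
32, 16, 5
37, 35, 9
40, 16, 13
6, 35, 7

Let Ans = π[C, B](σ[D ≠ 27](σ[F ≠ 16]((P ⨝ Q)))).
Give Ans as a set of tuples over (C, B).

{(17, 37), (17, 7), (17, 9), (37, 37), (37, 7), (37, 9), (6, 37), (6, 7), (6, 9), (8, 37), (8, 7), (8, 9)}

Natural join on F: {(16, 12, 16, 27), (16, 12, 16, 4), (16, 12, 27, 34), (16, 12, 32, 5), (16, 12, 40, 13), (16, 5, 16, 27), (16, 5, 16, 4), (16, 5, 27, 34), (16, 5, 32, 5), (16, 5, 40, 13), (35, 17, 2, 37), (35, 17, 27, 38), (35, 17, 37, 9), (35, 17, 6, 7), (35, 37, 2, 37), (35, 37, 27, 38), (35, 37, 37, 9), (35, 37, 6, 7), (35, 6, 2, 37), (35, 6, 27, 38), (35, 6, 37, 9), (35, 6, 6, 7), (35, 8, 2, 37), (35, 8, 27, 38), (35, 8, 37, 9), (35, 8, 6, 7)}
Apply σ_{F ≠ 16}; surviving tuples: {(35, 17, 2, 37), (35, 17, 27, 38), (35, 17, 37, 9), (35, 17, 6, 7), (35, 37, 2, 37), (35, 37, 27, 38), (35, 37, 37, 9), (35, 37, 6, 7), (35, 6, 2, 37), (35, 6, 27, 38), (35, 6, 37, 9), (35, 6, 6, 7), (35, 8, 2, 37), (35, 8, 27, 38), (35, 8, 37, 9), (35, 8, 6, 7)}
Apply σ_{D ≠ 27}; surviving tuples: {(35, 17, 2, 37), (35, 17, 37, 9), (35, 17, 6, 7), (35, 37, 2, 37), (35, 37, 37, 9), (35, 37, 6, 7), (35, 6, 2, 37), (35, 6, 37, 9), (35, 6, 6, 7), (35, 8, 2, 37), (35, 8, 37, 9), (35, 8, 6, 7)}
Projecting to C, B: {(17, 37), (17, 7), (17, 9), (37, 37), (37, 7), (37, 9), (6, 37), (6, 7), (6, 9), (8, 37), (8, 7), (8, 9)}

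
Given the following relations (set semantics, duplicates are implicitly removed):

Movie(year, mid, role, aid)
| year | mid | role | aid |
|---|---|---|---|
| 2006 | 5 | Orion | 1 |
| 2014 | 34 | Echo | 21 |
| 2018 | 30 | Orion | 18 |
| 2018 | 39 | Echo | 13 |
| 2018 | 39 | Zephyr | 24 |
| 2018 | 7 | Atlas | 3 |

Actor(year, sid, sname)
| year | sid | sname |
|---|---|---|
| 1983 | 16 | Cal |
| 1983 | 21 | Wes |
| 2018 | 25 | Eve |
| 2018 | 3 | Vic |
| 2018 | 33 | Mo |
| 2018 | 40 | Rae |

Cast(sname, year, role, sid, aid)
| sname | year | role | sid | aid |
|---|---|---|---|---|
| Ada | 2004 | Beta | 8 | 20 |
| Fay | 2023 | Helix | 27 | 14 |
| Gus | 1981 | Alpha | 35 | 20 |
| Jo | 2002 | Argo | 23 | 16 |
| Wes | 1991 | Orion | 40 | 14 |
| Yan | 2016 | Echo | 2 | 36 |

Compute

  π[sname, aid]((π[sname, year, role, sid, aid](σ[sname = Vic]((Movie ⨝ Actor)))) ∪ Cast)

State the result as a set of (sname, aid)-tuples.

Movie ⋈ Actor (natural join on year): {(2018, 30, Orion, 18, 25, Eve), (2018, 30, Orion, 18, 3, Vic), (2018, 30, Orion, 18, 33, Mo), (2018, 30, Orion, 18, 40, Rae), (2018, 39, Echo, 13, 25, Eve), (2018, 39, Echo, 13, 3, Vic), (2018, 39, Echo, 13, 33, Mo), (2018, 39, Echo, 13, 40, Rae), (2018, 39, Zephyr, 24, 25, Eve), (2018, 39, Zephyr, 24, 3, Vic), (2018, 39, Zephyr, 24, 33, Mo), (2018, 39, Zephyr, 24, 40, Rae), (2018, 7, Atlas, 3, 25, Eve), (2018, 7, Atlas, 3, 3, Vic), (2018, 7, Atlas, 3, 33, Mo), (2018, 7, Atlas, 3, 40, Rae)}
Selection sname = Vic: {(2018, 30, Orion, 18, 3, Vic), (2018, 39, Echo, 13, 3, Vic), (2018, 39, Zephyr, 24, 3, Vic), (2018, 7, Atlas, 3, 3, Vic)}
Keep only column(s) sname, year, role, sid, aid: {(Vic, 2018, Atlas, 3, 3), (Vic, 2018, Echo, 3, 13), (Vic, 2018, Orion, 3, 18), (Vic, 2018, Zephyr, 3, 24)}
Set union of the two operands is {(Ada, 2004, Beta, 8, 20), (Fay, 2023, Helix, 27, 14), (Gus, 1981, Alpha, 35, 20), (Jo, 2002, Argo, 23, 16), (Vic, 2018, Atlas, 3, 3), (Vic, 2018, Echo, 3, 13), (Vic, 2018, Orion, 3, 18), (Vic, 2018, Zephyr, 3, 24), (Wes, 1991, Orion, 40, 14), (Yan, 2016, Echo, 2, 36)}.
Keep only column(s) sname, aid: {(Ada, 20), (Fay, 14), (Gus, 20), (Jo, 16), (Vic, 13), (Vic, 18), (Vic, 24), (Vic, 3), (Wes, 14), (Yan, 36)}

{(Ada, 20), (Fay, 14), (Gus, 20), (Jo, 16), (Vic, 13), (Vic, 18), (Vic, 24), (Vic, 3), (Wes, 14), (Yan, 36)}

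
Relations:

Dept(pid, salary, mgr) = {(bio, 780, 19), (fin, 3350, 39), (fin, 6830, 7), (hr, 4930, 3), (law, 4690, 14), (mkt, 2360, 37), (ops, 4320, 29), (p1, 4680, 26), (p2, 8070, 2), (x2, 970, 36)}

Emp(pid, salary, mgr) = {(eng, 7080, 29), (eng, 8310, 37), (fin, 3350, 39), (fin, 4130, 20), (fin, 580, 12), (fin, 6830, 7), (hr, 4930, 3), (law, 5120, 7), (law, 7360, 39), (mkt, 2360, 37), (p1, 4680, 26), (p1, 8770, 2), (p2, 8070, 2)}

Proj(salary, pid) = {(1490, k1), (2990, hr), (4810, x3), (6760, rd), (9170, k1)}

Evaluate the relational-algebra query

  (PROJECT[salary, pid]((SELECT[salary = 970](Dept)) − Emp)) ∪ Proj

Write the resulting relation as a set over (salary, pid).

{(1490, k1), (2990, hr), (4810, x3), (6760, rd), (9170, k1), (970, x2)}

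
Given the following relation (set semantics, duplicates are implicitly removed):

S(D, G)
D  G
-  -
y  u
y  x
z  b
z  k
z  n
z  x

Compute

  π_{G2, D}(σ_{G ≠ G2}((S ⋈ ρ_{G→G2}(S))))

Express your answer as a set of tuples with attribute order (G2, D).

ρ[G→G2]: schema becomes (D, G2); tuples unchanged.
Joining S and ρ_{G→G2}(S) on D yields {(y, u, u), (y, u, x), (y, x, u), (y, x, x), (z, b, b), (z, b, k), (z, b, n), (z, b, x), (z, k, b), (z, k, k), (z, k, n), (z, k, x), (z, n, b), (z, n, k), (z, n, n), (z, n, x), (z, x, b), (z, x, k), (z, x, n), (z, x, x)}.
Apply σ_{G ≠ G2}; surviving tuples: {(y, u, x), (y, x, u), (z, b, k), (z, b, n), (z, b, x), (z, k, b), (z, k, n), (z, k, x), (z, n, b), (z, n, k), (z, n, x), (z, x, b), (z, x, k), (z, x, n)}
π_{G2, D} gives {(b, z), (k, z), (n, z), (u, y), (x, y), (x, z)} (8 duplicate(s) eliminated).

{(b, z), (k, z), (n, z), (u, y), (x, y), (x, z)}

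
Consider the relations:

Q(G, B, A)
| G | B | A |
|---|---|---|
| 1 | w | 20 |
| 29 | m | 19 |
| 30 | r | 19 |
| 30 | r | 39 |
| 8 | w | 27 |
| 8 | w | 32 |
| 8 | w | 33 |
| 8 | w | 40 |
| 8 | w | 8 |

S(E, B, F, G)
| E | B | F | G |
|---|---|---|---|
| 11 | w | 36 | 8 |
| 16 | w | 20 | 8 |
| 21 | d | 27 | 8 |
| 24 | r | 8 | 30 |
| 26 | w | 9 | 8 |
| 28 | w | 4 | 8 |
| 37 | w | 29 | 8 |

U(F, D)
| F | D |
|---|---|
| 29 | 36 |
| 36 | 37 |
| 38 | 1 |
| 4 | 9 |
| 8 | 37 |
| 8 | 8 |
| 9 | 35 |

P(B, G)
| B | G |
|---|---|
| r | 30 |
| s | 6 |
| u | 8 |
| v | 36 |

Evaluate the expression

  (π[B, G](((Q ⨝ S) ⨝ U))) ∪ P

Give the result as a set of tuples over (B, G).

{(r, 30), (s, 6), (u, 8), (v, 36), (w, 8)}

Q ⋈ S (natural join on G, B): {(30, r, 19, 24, 8), (30, r, 39, 24, 8), (8, w, 27, 11, 36), (8, w, 27, 16, 20), (8, w, 27, 26, 9), (8, w, 27, 28, 4), (8, w, 27, 37, 29), (8, w, 32, 11, 36), (8, w, 32, 16, 20), (8, w, 32, 26, 9), (8, w, 32, 28, 4), (8, w, 32, 37, 29), (8, w, 33, 11, 36), (8, w, 33, 16, 20), (8, w, 33, 26, 9), (8, w, 33, 28, 4), (8, w, 33, 37, 29), (8, w, 40, 11, 36), (8, w, 40, 16, 20), (8, w, 40, 26, 9), (8, w, 40, 28, 4), (8, w, 40, 37, 29), (8, w, 8, 11, 36), (8, w, 8, 16, 20), (8, w, 8, 26, 9), (8, w, 8, 28, 4), (8, w, 8, 37, 29)}
(Q ⨝ S) ⋈ U (natural join on F): {(30, r, 19, 24, 8, 37), (30, r, 19, 24, 8, 8), (30, r, 39, 24, 8, 37), (30, r, 39, 24, 8, 8), (8, w, 27, 11, 36, 37), (8, w, 27, 26, 9, 35), (8, w, 27, 28, 4, 9), (8, w, 27, 37, 29, 36), (8, w, 32, 11, 36, 37), (8, w, 32, 26, 9, 35), (8, w, 32, 28, 4, 9), (8, w, 32, 37, 29, 36), (8, w, 33, 11, 36, 37), (8, w, 33, 26, 9, 35), (8, w, 33, 28, 4, 9), (8, w, 33, 37, 29, 36), (8, w, 40, 11, 36, 37), (8, w, 40, 26, 9, 35), (8, w, 40, 28, 4, 9), (8, w, 40, 37, 29, 36), (8, w, 8, 11, 36, 37), (8, w, 8, 26, 9, 35), (8, w, 8, 28, 4, 9), (8, w, 8, 37, 29, 36)}
π_{B, G} gives {(r, 30), (w, 8)} (22 duplicate(s) eliminated).
Set union of the two operands is {(r, 30), (s, 6), (u, 8), (v, 36), (w, 8)}.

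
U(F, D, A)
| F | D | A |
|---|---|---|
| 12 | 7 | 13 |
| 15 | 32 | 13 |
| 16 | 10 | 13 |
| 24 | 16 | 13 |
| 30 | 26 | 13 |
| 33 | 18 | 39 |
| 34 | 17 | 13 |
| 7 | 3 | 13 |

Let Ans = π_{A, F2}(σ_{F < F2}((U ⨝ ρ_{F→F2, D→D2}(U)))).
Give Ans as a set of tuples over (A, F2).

ρ[F→F2, D→D2]: schema becomes (F2, D2, A); tuples unchanged.
Joining U and ρ_{F→F2, D→D2}(U) on A yields {(12, 7, 13, 12, 7), (12, 7, 13, 15, 32), (12, 7, 13, 16, 10), (12, 7, 13, 24, 16), (12, 7, 13, 30, 26), (12, 7, 13, 34, 17), (12, 7, 13, 7, 3), (15, 32, 13, 12, 7), (15, 32, 13, 15, 32), (15, 32, 13, 16, 10), (15, 32, 13, 24, 16), (15, 32, 13, 30, 26), (15, 32, 13, 34, 17), (15, 32, 13, 7, 3), (16, 10, 13, 12, 7), (16, 10, 13, 15, 32), (16, 10, 13, 16, 10), (16, 10, 13, 24, 16), (16, 10, 13, 30, 26), (16, 10, 13, 34, 17), (16, 10, 13, 7, 3), (24, 16, 13, 12, 7), (24, 16, 13, 15, 32), (24, 16, 13, 16, 10), (24, 16, 13, 24, 16), (24, 16, 13, 30, 26), (24, 16, 13, 34, 17), (24, 16, 13, 7, 3), (30, 26, 13, 12, 7), (30, 26, 13, 15, 32), (30, 26, 13, 16, 10), (30, 26, 13, 24, 16), (30, 26, 13, 30, 26), (30, 26, 13, 34, 17), (30, 26, 13, 7, 3), (33, 18, 39, 33, 18), (34, 17, 13, 12, 7), (34, 17, 13, 15, 32), (34, 17, 13, 16, 10), (34, 17, 13, 24, 16), (34, 17, 13, 30, 26), (34, 17, 13, 34, 17), (34, 17, 13, 7, 3), (7, 3, 13, 12, 7), (7, 3, 13, 15, 32), (7, 3, 13, 16, 10), (7, 3, 13, 24, 16), (7, 3, 13, 30, 26), (7, 3, 13, 34, 17), (7, 3, 13, 7, 3)}.
Selection F < F2: {(12, 7, 13, 15, 32), (12, 7, 13, 16, 10), (12, 7, 13, 24, 16), (12, 7, 13, 30, 26), (12, 7, 13, 34, 17), (15, 32, 13, 16, 10), (15, 32, 13, 24, 16), (15, 32, 13, 30, 26), (15, 32, 13, 34, 17), (16, 10, 13, 24, 16), (16, 10, 13, 30, 26), (16, 10, 13, 34, 17), (24, 16, 13, 30, 26), (24, 16, 13, 34, 17), (30, 26, 13, 34, 17), (7, 3, 13, 12, 7), (7, 3, 13, 15, 32), (7, 3, 13, 16, 10), (7, 3, 13, 24, 16), (7, 3, 13, 30, 26), (7, 3, 13, 34, 17)}
π[A, F2]: project onto (A, F2) (15 duplicate(s) eliminated) → {(13, 12), (13, 15), (13, 16), (13, 24), (13, 30), (13, 34)}

{(13, 12), (13, 15), (13, 16), (13, 24), (13, 30), (13, 34)}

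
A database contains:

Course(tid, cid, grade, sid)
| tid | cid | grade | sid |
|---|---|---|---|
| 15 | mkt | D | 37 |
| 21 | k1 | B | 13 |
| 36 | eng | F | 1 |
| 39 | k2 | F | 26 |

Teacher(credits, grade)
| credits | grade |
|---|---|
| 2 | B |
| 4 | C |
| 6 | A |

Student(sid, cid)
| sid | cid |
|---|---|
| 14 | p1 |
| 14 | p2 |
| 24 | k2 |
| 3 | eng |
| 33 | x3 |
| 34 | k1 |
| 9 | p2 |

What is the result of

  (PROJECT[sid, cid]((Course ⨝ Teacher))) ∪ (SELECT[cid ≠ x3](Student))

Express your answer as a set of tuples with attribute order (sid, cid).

Joining Course and Teacher on grade yields {(21, k1, B, 13, 2)}.
π[sid, cid]: project onto (sid, cid) → {(13, k1)}
Selection cid ≠ x3: {(14, p1), (14, p2), (24, k2), (3, eng), (34, k1), (9, p2)}
Set union of the two operands is {(13, k1), (14, p1), (14, p2), (24, k2), (3, eng), (34, k1), (9, p2)}.

{(13, k1), (14, p1), (14, p2), (24, k2), (3, eng), (34, k1), (9, p2)}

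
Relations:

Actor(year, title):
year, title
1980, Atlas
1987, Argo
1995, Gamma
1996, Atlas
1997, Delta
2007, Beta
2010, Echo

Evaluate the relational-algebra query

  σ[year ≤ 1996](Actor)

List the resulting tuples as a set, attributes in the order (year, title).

{(1980, Atlas), (1987, Argo), (1995, Gamma), (1996, Atlas)}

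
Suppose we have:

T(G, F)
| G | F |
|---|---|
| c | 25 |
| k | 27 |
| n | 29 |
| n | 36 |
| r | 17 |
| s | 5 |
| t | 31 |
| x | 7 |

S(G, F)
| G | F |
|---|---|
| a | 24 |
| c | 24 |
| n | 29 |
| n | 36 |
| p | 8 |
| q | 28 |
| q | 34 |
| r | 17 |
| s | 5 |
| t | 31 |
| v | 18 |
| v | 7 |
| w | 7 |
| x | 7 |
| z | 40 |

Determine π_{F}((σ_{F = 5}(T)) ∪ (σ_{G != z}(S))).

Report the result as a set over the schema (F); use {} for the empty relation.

{17, 18, 24, 28, 29, 31, 34, 36, 5, 7, 8}

Apply σ_{F = 5}; surviving tuples: {(s, 5)}
Apply σ_{G != z}; surviving tuples: {(a, 24), (c, 24), (n, 29), (n, 36), (p, 8), (q, 28), (q, 34), (r, 17), (s, 5), (t, 31), (v, 18), (v, 7), (w, 7), (x, 7)}
Taking the union: {(a, 24), (c, 24), (n, 29), (n, 36), (p, 8), (q, 28), (q, 34), (r, 17), (s, 5), (t, 31), (v, 18), (v, 7), (w, 7), (x, 7)}
Keep only column(s) F (3 duplicate(s) eliminated): {17, 18, 24, 28, 29, 31, 34, 36, 5, 7, 8}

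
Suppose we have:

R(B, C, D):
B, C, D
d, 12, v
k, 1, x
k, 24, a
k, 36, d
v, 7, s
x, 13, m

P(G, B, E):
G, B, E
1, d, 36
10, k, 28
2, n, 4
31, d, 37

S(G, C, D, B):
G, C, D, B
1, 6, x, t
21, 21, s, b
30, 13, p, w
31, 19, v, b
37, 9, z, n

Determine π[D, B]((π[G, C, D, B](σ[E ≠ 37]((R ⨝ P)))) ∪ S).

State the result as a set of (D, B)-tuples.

{(a, k), (d, k), (p, w), (s, b), (v, b), (v, d), (x, k), (x, t), (z, n)}

R ⋈ P (natural join on B): {(d, 12, v, 1, 36), (d, 12, v, 31, 37), (k, 1, x, 10, 28), (k, 24, a, 10, 28), (k, 36, d, 10, 28)}
Filtering on E ≠ 37 leaves {(d, 12, v, 1, 36), (k, 1, x, 10, 28), (k, 24, a, 10, 28), (k, 36, d, 10, 28)}.
Keep only column(s) G, C, D, B: {(1, 12, v, d), (10, 1, x, k), (10, 24, a, k), (10, 36, d, k)}
Union: {(1, 12, v, d), (10, 1, x, k), (10, 24, a, k), (10, 36, d, k)} with {(1, 6, x, t), (21, 21, s, b), (30, 13, p, w), (31, 19, v, b), (37, 9, z, n)} → {(1, 12, v, d), (1, 6, x, t), (10, 1, x, k), (10, 24, a, k), (10, 36, d, k), (21, 21, s, b), (30, 13, p, w), (31, 19, v, b), (37, 9, z, n)}
Keep only column(s) D, B: {(a, k), (d, k), (p, w), (s, b), (v, b), (v, d), (x, k), (x, t), (z, n)}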